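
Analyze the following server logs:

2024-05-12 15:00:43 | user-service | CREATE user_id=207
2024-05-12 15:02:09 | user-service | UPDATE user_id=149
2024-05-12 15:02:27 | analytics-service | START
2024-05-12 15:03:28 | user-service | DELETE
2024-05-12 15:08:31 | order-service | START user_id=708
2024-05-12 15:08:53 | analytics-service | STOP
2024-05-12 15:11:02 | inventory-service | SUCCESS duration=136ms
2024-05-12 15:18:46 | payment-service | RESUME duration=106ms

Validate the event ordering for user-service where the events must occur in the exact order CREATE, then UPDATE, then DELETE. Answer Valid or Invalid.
Valid

To validate ordering:

1. Required order: CREATE → UPDATE → DELETE
2. Rule: the events must occur in the exact order CREATE, then UPDATE, then DELETE
3. Check actual order of events for user-service
4. Result: Valid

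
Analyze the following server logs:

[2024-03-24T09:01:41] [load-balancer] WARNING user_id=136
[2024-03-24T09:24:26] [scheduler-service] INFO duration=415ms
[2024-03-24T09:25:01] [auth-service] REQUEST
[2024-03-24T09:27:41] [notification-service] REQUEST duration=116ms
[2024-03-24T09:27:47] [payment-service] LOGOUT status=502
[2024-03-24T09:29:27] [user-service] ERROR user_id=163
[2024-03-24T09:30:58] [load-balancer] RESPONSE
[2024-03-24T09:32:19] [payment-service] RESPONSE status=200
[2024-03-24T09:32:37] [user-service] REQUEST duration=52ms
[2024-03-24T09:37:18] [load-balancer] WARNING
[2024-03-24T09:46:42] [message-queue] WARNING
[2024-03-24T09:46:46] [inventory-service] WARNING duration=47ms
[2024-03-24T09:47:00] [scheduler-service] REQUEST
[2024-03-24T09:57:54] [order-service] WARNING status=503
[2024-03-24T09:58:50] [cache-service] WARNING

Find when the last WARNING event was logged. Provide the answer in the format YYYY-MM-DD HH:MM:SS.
2024-03-24 09:58:50

To find the last event:

1. Filter for all WARNING events
2. Sort by timestamp
3. Select the last one
4. Timestamp: 2024-03-24 09:58:50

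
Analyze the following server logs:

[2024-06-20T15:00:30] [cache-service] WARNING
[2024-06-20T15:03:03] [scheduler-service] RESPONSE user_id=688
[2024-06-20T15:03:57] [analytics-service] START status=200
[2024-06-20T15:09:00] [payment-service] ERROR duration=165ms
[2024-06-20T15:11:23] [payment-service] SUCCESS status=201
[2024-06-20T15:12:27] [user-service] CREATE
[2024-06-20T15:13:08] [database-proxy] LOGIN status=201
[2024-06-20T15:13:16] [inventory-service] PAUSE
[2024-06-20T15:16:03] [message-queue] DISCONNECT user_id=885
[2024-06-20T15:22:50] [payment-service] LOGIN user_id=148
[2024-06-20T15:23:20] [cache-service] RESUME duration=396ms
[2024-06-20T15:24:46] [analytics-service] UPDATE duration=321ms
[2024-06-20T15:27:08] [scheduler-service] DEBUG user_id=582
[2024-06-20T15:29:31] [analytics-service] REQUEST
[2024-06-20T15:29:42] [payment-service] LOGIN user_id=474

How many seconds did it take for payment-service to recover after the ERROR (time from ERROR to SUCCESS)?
143

To calculate recovery time:

1. Find ERROR event for payment-service: 2024-06-20T15:09:00
2. Find next SUCCESS event for payment-service: 2024-06-20T15:11:23
3. Recovery time: 2024-06-20T15:11:23 - 2024-06-20T15:09:00 = 143 seconds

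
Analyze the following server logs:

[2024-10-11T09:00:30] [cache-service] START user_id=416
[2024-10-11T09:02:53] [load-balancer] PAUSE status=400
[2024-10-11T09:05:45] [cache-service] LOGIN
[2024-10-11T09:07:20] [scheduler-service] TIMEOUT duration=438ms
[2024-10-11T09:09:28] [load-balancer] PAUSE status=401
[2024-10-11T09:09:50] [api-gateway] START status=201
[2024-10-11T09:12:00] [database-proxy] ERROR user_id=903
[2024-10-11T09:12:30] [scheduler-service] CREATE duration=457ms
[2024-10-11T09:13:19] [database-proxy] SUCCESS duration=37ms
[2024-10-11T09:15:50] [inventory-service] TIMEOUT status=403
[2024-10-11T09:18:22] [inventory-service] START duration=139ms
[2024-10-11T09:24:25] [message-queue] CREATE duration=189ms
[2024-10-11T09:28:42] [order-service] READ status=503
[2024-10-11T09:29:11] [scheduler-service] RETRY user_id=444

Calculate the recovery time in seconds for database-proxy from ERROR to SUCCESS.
79

To calculate recovery time:

1. Find ERROR event for database-proxy: 2024-10-11T09:12:00
2. Find next SUCCESS event for database-proxy: 2024-10-11T09:13:19
3. Recovery time: 2024-10-11T09:13:19 - 2024-10-11T09:12:00 = 79 seconds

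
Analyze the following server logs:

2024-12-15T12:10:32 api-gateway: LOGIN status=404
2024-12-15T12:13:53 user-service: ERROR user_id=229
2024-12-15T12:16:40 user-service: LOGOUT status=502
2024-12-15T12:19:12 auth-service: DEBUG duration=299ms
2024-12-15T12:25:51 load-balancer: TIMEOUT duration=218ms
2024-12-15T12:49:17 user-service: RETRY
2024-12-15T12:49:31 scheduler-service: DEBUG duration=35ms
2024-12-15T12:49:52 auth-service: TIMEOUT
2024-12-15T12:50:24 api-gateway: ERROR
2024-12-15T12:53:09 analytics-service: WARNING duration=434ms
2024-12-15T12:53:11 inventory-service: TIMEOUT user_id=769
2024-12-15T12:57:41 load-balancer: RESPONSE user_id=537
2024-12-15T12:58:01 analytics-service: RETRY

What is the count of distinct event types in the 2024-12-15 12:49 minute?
3

To count unique event types:

1. Filter events in the minute starting at 2024-12-15 12:49
2. Extract event types from matching entries
3. Count unique types: 3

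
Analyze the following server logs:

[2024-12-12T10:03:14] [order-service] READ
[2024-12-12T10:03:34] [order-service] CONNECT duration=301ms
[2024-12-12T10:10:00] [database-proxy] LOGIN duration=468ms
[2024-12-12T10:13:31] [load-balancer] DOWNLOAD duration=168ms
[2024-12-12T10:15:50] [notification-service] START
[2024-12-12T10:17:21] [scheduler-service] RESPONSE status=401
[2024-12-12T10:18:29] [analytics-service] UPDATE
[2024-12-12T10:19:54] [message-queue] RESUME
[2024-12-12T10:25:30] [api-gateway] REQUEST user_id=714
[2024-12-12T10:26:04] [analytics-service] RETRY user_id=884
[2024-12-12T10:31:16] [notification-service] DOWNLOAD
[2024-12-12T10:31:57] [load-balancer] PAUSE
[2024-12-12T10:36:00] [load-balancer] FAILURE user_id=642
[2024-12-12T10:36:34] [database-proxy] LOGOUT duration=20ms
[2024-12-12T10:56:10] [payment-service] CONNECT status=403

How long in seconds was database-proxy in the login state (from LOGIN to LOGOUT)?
1594

To calculate state duration:

1. Find LOGIN event for database-proxy: 2024-12-12T10:10:00
2. Find LOGOUT event for database-proxy: 2024-12-12T10:36:34
3. Calculate duration: 2024-12-12T10:36:34 - 2024-12-12T10:10:00 = 1594 seconds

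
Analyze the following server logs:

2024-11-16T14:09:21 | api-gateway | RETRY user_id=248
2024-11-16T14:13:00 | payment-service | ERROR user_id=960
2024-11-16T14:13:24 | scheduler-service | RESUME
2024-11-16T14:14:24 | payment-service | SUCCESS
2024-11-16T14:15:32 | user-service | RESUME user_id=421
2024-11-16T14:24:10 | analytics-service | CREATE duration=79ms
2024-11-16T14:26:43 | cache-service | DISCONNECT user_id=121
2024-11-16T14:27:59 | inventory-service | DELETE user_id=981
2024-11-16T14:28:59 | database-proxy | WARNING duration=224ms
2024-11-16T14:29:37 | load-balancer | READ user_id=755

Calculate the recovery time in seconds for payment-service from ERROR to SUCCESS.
84

To calculate recovery time:

1. Find ERROR event for payment-service: 2024-11-16T14:13:00
2. Find next SUCCESS event for payment-service: 2024-11-16T14:14:24
3. Recovery time: 2024-11-16T14:14:24 - 2024-11-16T14:13:00 = 84 seconds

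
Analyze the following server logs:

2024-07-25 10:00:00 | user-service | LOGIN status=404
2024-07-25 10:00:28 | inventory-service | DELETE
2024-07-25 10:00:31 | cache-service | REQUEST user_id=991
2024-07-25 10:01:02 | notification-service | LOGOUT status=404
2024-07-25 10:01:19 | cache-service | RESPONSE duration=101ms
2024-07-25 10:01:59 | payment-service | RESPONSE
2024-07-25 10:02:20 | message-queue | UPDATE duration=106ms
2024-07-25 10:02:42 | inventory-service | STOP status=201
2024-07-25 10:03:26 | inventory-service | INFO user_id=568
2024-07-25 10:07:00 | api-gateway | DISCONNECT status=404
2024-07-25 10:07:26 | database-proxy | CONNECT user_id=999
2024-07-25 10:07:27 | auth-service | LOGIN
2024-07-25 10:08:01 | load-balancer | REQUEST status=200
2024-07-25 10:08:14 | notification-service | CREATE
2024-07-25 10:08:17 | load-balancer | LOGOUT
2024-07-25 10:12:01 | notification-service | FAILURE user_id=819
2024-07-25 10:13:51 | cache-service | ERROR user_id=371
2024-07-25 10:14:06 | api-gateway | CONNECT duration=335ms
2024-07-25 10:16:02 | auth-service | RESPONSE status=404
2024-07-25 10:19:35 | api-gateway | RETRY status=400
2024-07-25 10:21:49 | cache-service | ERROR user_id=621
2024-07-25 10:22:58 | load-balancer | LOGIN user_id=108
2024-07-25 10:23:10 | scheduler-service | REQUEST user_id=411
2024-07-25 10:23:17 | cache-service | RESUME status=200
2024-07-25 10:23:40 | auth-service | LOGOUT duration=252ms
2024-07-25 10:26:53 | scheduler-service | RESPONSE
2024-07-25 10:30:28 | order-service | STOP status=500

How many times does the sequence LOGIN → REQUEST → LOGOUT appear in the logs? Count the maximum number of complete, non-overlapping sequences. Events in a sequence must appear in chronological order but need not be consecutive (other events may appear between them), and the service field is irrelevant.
3

To count sequences:

1. Look for pattern: LOGIN → REQUEST → LOGOUT
2. Greedily scan the log in chronological order, matching each sequence element in turn (ignoring service)
3. Each time the full pattern completes, increment the count and restart matching from the next event
4. Complete non-overlapping sequences found: 3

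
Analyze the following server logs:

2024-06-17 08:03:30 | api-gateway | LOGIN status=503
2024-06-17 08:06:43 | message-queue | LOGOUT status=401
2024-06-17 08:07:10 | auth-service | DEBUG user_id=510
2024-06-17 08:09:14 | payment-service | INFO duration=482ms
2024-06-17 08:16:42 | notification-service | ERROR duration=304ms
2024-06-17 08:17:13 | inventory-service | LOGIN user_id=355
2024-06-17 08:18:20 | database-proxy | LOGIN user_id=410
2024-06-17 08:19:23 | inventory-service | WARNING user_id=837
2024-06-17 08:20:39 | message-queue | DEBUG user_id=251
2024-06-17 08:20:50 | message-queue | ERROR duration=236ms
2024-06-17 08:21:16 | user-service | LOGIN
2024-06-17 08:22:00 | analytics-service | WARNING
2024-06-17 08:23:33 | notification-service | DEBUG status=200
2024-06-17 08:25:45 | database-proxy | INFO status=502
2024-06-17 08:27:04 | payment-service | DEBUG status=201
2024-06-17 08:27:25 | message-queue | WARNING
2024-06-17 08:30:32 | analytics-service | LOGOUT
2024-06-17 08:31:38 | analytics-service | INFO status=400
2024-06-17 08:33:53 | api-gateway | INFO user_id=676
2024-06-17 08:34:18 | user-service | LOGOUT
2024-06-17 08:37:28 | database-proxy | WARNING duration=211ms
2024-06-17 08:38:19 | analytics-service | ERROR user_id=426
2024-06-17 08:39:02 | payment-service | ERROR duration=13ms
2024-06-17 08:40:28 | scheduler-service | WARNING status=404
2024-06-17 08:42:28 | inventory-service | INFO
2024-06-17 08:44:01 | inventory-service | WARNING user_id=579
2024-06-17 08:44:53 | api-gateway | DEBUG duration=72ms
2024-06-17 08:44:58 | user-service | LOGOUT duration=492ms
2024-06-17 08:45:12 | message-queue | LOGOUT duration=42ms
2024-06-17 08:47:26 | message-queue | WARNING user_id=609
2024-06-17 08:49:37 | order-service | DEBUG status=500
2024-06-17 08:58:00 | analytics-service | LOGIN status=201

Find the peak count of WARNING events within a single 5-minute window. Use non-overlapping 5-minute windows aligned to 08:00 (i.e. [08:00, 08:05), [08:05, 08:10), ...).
2

To find the burst window:

1. Divide the log period into non-overlapping 5-minute windows starting at 08:00
2. Count WARNING events in each window
3. Find the window with maximum count
4. Maximum events in a window: 2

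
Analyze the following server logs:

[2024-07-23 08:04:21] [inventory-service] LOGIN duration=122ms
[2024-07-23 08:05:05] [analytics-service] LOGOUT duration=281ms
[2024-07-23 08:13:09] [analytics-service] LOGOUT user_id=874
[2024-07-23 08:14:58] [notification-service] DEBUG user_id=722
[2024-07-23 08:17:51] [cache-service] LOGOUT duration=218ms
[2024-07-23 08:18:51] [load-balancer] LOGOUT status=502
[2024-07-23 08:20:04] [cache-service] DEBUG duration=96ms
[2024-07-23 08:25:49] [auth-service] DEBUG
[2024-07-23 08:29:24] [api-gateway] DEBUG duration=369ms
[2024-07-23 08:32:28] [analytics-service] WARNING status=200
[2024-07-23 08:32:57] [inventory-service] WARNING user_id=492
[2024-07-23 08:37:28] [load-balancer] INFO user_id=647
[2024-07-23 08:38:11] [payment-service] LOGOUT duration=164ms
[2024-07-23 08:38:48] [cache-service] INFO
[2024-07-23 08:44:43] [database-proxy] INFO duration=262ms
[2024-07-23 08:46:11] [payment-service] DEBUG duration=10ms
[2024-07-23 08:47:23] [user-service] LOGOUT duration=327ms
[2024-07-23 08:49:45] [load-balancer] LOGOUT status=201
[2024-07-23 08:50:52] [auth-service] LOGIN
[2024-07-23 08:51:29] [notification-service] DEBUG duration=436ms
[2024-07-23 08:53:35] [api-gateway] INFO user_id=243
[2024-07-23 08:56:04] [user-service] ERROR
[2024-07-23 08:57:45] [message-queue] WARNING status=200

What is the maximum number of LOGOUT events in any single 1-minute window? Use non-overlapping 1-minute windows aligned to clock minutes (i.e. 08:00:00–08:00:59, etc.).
1

To find the burst window:

1. Divide the log period into non-overlapping 1-minute windows starting at 08:00
2. Count LOGOUT events in each window
3. Find the window with maximum count
4. Maximum events in a window: 1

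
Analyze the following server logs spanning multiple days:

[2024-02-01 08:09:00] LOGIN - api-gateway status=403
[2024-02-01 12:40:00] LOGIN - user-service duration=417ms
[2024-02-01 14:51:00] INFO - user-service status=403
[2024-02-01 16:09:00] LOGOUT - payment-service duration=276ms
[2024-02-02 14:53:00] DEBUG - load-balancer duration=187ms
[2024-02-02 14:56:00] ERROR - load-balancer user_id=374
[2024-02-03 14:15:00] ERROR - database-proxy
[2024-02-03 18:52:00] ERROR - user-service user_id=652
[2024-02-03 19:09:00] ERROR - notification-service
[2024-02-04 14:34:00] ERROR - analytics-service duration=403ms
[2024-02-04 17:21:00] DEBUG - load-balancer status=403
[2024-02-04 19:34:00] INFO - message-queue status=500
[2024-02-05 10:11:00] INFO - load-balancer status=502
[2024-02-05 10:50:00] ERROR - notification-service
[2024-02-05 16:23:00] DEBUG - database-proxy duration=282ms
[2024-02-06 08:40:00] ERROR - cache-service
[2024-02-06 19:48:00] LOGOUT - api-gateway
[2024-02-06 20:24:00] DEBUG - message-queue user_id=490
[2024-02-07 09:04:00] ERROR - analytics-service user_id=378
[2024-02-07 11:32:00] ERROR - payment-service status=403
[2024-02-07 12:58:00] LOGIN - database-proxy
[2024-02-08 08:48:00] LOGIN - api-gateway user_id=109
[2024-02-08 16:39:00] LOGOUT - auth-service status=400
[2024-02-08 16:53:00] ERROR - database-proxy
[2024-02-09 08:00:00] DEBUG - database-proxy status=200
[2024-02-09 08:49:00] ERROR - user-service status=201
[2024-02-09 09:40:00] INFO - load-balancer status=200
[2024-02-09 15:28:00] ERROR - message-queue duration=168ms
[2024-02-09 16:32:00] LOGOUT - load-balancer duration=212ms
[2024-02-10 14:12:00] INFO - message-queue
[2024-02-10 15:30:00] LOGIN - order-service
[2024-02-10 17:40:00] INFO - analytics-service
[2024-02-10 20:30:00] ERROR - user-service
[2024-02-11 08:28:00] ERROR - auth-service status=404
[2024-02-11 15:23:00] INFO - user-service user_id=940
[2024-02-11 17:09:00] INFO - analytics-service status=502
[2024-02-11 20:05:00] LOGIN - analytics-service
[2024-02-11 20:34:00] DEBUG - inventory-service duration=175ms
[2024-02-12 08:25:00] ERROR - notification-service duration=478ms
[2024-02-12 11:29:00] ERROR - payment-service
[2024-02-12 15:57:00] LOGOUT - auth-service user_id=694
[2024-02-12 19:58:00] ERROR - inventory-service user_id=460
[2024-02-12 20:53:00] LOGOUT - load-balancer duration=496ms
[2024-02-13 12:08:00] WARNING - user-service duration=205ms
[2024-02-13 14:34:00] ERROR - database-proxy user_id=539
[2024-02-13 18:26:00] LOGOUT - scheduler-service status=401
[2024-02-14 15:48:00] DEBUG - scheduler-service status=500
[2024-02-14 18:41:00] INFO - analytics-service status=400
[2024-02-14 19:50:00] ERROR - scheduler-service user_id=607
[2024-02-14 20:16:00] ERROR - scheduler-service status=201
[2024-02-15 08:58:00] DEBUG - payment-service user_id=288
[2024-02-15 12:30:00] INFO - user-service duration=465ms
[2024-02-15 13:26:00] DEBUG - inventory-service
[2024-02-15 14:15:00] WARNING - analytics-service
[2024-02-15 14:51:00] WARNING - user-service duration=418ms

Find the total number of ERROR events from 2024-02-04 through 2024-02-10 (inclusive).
9

To filter by date range:

1. Date range: 2024-02-04 through 2024-02-10, both dates inclusive
2. Filter for ERROR events whose date falls in this range
3. Count matching events: 9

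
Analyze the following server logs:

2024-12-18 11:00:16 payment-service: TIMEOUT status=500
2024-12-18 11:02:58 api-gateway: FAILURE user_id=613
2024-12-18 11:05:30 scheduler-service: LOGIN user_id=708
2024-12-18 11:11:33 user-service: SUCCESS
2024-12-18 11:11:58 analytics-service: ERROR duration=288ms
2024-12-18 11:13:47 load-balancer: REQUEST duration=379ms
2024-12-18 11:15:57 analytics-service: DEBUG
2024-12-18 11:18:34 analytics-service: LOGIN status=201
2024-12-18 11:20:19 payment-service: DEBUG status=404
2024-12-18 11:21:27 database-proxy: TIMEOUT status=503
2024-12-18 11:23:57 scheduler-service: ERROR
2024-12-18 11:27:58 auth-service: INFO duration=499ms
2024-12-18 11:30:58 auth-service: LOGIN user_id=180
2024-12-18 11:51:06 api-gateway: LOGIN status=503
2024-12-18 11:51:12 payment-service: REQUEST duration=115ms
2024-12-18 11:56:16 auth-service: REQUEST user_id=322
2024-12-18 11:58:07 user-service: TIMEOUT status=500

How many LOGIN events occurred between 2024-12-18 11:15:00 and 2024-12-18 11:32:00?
2

To count events in the time window:

1. Window boundaries: 2024-12-18 11:15:00 to 2024-12-18 11:32:00
2. Filter for LOGIN events within this window
3. Count matching events: 2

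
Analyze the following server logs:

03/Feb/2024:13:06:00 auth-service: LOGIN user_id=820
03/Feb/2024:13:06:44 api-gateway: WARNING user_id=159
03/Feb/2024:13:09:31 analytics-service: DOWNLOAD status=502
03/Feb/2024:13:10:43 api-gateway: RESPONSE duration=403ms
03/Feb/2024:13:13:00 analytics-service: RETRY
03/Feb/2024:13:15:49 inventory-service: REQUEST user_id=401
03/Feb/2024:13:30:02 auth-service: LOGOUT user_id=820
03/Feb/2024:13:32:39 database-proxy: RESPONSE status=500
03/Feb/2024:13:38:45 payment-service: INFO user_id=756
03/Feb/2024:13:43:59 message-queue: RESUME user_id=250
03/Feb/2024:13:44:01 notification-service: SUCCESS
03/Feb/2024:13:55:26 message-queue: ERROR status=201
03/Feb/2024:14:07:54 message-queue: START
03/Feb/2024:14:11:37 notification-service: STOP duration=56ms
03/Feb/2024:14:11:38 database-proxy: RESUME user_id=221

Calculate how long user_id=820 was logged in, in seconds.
1442

To calculate session duration:

1. Find LOGIN event for user_id=820: 03/Feb/2024:13:06:00
2. Find LOGOUT event for user_id=820: 03/Feb/2024:13:30:02
3. Session duration: 03/Feb/2024:13:30:02 - 03/Feb/2024:13:06:00 = 1442 seconds (24 minutes)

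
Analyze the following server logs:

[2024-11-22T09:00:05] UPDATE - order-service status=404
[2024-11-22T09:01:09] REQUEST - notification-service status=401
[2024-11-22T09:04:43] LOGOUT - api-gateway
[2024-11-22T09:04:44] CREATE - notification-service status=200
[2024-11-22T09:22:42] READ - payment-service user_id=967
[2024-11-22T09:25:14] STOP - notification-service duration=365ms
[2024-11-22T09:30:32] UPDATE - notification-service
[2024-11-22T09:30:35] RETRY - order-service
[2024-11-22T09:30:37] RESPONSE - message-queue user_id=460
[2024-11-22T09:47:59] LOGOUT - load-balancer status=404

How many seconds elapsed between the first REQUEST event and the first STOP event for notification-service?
1445

To find the time between events:

1. Locate the first REQUEST event for notification-service: 2024-11-22T09:01:09
2. Locate the first STOP event for notification-service: 2024-11-22T09:25:14
3. Calculate the difference: 2024-11-22T09:25:14 - 2024-11-22T09:01:09 = 1445 seconds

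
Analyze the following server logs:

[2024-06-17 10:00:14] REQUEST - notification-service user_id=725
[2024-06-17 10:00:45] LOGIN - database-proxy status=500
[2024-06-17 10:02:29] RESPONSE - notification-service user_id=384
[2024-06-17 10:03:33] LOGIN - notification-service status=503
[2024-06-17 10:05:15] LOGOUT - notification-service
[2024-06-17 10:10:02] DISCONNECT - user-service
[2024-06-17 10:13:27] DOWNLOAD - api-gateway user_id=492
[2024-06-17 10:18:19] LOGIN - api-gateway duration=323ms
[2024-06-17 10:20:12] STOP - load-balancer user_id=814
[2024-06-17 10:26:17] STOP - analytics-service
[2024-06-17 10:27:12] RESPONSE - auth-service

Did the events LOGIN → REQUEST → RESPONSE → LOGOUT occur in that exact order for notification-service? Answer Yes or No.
No

To verify sequence order:

1. Find all events in sequence LOGIN → REQUEST → RESPONSE → LOGOUT for notification-service
2. Extract their timestamps
3. Check if timestamps are in ascending order
4. Result: No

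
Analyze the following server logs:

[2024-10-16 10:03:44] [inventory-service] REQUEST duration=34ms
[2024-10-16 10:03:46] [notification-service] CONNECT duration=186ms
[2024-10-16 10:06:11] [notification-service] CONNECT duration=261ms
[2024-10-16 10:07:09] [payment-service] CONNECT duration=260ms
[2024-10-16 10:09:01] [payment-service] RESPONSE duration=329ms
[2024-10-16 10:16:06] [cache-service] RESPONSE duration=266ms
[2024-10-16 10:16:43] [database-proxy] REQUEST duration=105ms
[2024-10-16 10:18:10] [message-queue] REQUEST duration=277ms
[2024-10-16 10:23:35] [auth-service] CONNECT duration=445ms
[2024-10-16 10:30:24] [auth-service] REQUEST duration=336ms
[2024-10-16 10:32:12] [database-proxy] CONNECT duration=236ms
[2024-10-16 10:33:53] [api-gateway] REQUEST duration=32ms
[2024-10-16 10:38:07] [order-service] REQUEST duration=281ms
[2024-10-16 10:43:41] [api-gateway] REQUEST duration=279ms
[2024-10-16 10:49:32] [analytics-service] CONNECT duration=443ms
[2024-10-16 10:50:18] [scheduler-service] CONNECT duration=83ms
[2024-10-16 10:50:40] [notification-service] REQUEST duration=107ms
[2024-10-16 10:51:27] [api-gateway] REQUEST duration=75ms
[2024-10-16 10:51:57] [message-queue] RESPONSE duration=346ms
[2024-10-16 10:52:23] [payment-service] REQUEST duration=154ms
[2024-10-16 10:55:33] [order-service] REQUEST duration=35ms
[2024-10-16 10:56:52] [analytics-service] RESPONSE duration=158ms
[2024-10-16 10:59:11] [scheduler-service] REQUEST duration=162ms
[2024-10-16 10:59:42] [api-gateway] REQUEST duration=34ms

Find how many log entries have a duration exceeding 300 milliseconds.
5

To count timeouts:

1. Threshold: 300ms
2. Extract duration from each log entry
3. Count entries where duration > 300
4. Timeout count: 5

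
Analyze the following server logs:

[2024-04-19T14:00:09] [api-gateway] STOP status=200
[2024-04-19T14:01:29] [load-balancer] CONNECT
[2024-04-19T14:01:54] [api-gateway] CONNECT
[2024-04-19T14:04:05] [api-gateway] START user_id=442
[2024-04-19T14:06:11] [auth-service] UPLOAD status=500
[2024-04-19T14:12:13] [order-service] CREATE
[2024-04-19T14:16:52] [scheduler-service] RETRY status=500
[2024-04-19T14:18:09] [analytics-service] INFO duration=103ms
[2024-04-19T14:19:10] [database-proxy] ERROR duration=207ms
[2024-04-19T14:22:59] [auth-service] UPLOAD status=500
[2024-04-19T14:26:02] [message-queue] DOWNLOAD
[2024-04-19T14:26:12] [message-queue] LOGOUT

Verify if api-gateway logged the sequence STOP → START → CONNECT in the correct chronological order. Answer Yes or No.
No

To verify sequence order:

1. Find all events in sequence STOP → START → CONNECT for api-gateway
2. Extract their timestamps
3. Check if timestamps are in ascending order
4. Result: No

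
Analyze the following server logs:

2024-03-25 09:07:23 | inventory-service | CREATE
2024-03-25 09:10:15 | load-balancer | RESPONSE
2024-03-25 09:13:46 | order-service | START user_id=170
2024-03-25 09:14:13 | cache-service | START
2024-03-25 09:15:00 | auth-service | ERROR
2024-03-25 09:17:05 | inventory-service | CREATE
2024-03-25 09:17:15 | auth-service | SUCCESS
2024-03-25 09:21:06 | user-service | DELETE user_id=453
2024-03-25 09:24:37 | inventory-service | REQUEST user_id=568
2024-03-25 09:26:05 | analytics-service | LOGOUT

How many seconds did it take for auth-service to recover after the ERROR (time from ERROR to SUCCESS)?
135

To calculate recovery time:

1. Find ERROR event for auth-service: 2024-03-25 09:15:00
2. Find next SUCCESS event for auth-service: 2024-03-25 09:17:15
3. Recovery time: 2024-03-25 09:17:15 - 2024-03-25 09:15:00 = 135 seconds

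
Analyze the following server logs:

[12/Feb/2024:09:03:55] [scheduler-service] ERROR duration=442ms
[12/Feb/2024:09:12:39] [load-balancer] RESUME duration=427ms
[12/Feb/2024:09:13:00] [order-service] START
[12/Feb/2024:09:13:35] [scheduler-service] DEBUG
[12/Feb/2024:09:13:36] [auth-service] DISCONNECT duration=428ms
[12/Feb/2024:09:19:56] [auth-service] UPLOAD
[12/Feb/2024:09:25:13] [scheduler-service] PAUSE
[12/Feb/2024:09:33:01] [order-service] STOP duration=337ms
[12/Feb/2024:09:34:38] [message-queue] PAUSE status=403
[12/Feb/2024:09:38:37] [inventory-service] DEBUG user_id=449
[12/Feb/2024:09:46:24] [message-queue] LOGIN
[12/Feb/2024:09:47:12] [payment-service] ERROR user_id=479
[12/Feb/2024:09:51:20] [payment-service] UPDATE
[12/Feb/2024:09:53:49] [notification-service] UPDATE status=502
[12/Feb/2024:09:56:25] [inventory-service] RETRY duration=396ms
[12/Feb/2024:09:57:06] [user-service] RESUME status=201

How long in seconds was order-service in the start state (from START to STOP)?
1201

To calculate state duration:

1. Find START event for order-service: 12/Feb/2024:09:13:00
2. Find STOP event for order-service: 12/Feb/2024:09:33:01
3. Calculate duration: 12/Feb/2024:09:33:01 - 12/Feb/2024:09:13:00 = 1201 seconds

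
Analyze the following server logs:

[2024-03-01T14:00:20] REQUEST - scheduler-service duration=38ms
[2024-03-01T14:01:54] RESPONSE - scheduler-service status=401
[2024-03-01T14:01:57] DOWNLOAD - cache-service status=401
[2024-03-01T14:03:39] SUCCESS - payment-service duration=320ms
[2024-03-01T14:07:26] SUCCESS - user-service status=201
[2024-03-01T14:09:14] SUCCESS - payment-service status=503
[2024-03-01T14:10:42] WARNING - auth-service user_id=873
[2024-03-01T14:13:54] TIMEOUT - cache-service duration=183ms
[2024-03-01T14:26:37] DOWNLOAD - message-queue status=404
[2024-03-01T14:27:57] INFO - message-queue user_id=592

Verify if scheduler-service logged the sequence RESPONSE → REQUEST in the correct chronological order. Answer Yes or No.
No

To verify sequence order:

1. Find all events in sequence RESPONSE → REQUEST for scheduler-service
2. Extract their timestamps
3. Check if timestamps are in ascending order
4. Result: No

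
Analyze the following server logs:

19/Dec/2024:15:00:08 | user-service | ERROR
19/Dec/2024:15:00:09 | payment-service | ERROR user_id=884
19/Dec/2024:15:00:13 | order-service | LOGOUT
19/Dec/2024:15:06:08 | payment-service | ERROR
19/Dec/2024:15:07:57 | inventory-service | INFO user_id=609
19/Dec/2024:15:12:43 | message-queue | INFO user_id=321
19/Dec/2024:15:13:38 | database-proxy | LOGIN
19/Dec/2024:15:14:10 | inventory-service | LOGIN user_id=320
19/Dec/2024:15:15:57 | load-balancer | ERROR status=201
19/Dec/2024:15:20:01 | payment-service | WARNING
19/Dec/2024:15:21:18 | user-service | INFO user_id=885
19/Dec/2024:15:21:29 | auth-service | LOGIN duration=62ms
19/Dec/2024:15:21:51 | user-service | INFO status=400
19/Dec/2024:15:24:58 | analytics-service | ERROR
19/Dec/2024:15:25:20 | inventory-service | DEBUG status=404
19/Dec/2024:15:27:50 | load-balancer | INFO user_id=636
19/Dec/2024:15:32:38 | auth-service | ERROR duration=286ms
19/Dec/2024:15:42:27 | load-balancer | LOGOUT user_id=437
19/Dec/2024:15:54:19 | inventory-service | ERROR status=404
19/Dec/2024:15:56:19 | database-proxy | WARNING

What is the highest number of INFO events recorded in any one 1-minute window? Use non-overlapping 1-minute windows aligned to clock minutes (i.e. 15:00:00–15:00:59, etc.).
2

To find the burst window:

1. Divide the log period into non-overlapping 1-minute windows starting at 15:00
2. Count INFO events in each window
3. Find the window with maximum count
4. Maximum events in a window: 2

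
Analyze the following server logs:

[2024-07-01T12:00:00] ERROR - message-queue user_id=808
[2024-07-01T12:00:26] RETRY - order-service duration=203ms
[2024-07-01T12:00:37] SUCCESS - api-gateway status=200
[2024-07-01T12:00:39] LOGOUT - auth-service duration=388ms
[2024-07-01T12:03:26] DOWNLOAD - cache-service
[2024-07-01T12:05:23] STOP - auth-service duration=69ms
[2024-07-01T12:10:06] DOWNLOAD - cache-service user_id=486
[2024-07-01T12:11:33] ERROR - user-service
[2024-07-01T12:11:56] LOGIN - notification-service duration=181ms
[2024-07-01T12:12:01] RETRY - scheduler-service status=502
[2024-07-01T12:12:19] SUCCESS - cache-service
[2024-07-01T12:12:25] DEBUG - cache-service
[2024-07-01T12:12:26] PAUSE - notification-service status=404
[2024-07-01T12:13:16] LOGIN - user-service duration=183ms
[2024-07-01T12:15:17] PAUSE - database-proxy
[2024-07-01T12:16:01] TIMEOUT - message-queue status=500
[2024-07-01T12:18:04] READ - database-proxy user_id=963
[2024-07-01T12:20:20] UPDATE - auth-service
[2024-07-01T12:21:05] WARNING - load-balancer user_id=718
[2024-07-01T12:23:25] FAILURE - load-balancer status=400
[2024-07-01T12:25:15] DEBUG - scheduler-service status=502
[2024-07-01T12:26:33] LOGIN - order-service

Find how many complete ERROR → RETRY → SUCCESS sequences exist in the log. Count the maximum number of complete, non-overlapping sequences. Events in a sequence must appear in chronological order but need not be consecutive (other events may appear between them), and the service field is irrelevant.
2

To count sequences:

1. Look for pattern: ERROR → RETRY → SUCCESS
2. Greedily scan the log in chronological order, matching each sequence element in turn (ignoring service)
3. Each time the full pattern completes, increment the count and restart matching from the next event
4. Complete non-overlapping sequences found: 2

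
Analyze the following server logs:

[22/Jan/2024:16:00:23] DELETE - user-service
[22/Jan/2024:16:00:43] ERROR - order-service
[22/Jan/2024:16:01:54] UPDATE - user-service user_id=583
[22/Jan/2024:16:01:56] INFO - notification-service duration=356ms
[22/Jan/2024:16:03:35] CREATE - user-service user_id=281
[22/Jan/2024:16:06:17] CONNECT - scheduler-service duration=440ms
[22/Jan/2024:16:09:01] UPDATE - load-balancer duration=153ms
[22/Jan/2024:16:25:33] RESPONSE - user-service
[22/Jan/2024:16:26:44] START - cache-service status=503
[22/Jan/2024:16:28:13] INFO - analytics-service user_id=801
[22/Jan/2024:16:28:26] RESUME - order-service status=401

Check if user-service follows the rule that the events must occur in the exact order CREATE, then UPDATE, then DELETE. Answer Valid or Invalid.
Invalid

To validate ordering:

1. Required order: CREATE → UPDATE → DELETE
2. Rule: the events must occur in the exact order CREATE, then UPDATE, then DELETE
3. Check actual order of events for user-service
4. Result: Invalid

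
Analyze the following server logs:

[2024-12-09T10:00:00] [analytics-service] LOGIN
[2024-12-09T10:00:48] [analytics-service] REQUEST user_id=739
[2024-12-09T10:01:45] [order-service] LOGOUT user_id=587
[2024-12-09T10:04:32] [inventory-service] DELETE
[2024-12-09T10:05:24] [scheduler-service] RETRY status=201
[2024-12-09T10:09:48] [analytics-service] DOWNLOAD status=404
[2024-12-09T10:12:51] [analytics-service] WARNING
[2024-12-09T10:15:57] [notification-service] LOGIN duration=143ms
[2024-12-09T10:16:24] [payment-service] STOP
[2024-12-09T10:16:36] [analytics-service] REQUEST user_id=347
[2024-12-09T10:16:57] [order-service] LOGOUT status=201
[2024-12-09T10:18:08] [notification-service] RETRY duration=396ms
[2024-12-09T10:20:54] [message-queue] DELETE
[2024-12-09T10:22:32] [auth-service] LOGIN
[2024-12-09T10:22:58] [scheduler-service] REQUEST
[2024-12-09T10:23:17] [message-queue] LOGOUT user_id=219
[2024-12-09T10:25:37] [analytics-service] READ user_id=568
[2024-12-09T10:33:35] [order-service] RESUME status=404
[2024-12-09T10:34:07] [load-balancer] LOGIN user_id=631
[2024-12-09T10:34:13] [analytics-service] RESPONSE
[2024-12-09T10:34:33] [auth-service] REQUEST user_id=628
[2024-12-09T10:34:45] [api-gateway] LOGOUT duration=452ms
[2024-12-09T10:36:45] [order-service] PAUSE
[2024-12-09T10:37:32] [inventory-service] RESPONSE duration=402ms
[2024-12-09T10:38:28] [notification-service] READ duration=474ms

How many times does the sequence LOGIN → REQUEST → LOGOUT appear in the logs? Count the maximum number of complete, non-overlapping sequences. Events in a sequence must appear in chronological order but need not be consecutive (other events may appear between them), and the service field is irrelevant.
4

To count sequences:

1. Look for pattern: LOGIN → REQUEST → LOGOUT
2. Greedily scan the log in chronological order, matching each sequence element in turn (ignoring service)
3. Each time the full pattern completes, increment the count and restart matching from the next event
4. Complete non-overlapping sequences found: 4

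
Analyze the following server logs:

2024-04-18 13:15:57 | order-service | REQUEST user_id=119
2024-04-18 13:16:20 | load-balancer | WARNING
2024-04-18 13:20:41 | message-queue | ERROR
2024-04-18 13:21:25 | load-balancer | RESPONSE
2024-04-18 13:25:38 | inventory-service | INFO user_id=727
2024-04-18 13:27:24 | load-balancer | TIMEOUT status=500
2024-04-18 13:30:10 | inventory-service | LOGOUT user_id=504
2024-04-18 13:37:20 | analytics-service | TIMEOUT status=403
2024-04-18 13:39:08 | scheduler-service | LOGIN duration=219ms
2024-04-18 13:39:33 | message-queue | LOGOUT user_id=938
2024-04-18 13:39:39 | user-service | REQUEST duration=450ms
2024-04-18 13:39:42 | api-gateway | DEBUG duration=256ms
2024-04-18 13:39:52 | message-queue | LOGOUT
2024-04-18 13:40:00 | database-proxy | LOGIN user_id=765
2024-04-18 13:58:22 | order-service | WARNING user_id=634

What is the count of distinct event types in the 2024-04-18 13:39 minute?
4

To count unique event types:

1. Filter events in the minute starting at 2024-04-18 13:39
2. Extract event types from matching entries
3. Count unique types: 4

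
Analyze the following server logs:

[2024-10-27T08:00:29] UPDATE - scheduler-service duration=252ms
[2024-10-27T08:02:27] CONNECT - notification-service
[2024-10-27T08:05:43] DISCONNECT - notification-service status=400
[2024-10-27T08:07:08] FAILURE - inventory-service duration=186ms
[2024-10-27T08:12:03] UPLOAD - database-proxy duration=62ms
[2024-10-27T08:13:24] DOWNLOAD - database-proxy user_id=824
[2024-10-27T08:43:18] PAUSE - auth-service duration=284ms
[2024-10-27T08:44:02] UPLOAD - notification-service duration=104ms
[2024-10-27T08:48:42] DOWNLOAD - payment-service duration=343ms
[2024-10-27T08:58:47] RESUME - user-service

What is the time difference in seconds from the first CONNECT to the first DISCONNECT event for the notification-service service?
196

To find the time between events:

1. Locate the first CONNECT event for notification-service: 2024-10-27T08:02:27
2. Locate the first DISCONNECT event for notification-service: 2024-10-27T08:05:43
3. Calculate the difference: 2024-10-27T08:05:43 - 2024-10-27T08:02:27 = 196 seconds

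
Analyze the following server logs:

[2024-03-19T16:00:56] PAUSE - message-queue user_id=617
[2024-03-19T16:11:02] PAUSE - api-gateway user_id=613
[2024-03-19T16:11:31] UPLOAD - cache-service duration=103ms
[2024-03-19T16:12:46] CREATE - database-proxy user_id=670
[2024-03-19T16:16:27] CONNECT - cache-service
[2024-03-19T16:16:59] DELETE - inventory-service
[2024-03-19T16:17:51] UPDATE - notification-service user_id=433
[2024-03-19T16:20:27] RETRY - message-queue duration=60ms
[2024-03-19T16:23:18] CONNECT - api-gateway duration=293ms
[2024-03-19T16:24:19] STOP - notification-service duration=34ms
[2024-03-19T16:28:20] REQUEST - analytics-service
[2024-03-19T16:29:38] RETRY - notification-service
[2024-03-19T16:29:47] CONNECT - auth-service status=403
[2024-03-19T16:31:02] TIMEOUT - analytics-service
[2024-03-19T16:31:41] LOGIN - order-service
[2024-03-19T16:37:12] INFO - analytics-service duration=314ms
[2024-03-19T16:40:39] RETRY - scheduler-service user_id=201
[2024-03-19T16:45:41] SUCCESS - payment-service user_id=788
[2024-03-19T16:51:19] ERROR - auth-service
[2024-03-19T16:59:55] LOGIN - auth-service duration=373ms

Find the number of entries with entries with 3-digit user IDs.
6

To find matching entries:

1. Pattern to match: entries with 3-digit user IDs
2. Scan each log entry for the pattern
3. Count matches: 6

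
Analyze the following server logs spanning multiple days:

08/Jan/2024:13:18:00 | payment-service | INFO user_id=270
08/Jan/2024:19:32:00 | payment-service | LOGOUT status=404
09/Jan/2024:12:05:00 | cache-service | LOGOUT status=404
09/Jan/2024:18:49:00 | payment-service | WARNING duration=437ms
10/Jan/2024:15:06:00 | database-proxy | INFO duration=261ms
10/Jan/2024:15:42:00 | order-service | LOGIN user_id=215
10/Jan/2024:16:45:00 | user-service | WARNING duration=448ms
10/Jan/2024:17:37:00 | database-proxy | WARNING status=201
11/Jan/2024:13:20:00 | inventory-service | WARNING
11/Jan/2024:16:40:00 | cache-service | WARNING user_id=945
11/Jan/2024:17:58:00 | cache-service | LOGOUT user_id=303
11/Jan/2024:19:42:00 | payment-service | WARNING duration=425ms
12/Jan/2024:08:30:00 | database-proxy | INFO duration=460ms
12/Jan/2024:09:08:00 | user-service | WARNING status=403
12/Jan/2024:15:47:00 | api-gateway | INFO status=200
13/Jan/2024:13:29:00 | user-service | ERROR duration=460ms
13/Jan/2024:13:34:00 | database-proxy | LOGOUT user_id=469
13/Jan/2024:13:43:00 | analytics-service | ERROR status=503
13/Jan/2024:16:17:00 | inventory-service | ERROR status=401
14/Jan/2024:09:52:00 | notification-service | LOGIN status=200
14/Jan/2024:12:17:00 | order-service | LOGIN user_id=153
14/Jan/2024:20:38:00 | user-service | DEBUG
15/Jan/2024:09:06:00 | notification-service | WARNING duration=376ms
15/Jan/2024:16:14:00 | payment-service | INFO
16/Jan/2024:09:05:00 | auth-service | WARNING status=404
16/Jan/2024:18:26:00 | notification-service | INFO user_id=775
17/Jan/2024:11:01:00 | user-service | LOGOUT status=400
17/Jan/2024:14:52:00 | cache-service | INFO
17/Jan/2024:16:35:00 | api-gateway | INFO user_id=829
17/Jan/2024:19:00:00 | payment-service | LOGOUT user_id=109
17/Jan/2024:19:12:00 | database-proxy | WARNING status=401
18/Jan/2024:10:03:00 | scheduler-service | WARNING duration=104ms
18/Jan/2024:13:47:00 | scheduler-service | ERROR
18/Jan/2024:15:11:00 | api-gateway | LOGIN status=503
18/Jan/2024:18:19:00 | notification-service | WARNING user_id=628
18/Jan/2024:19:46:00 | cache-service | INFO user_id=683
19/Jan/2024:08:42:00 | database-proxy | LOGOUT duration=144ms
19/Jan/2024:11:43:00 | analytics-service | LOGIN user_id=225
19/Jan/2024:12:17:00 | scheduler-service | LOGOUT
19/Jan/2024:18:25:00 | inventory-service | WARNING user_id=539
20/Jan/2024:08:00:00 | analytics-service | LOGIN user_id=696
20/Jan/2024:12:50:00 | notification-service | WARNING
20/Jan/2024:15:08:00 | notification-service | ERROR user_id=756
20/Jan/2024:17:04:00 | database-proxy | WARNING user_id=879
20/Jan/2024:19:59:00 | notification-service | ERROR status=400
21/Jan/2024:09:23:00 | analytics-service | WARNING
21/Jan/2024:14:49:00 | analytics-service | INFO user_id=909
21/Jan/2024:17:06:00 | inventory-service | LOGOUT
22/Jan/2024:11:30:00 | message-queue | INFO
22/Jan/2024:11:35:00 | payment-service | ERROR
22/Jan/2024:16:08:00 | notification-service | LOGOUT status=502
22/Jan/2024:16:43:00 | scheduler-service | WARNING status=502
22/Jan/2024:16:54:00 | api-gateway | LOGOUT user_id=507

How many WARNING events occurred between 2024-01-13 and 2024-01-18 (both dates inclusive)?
5

To filter by date range:

1. Date range: 2024-01-13 through 2024-01-18, both dates inclusive
2. Filter for WARNING events whose date falls in this range
3. Count matching events: 5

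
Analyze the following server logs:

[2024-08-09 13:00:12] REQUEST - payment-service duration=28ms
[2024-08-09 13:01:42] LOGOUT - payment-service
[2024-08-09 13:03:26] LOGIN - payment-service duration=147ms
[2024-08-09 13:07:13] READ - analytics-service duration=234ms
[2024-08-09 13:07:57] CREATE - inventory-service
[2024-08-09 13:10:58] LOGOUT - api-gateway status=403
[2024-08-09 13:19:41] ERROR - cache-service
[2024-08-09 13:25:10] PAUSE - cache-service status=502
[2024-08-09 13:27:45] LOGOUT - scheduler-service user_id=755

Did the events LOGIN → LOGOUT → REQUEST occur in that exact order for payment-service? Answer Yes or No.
No

To verify sequence order:

1. Find all events in sequence LOGIN → LOGOUT → REQUEST for payment-service
2. Extract their timestamps
3. Check if timestamps are in ascending order
4. Result: No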